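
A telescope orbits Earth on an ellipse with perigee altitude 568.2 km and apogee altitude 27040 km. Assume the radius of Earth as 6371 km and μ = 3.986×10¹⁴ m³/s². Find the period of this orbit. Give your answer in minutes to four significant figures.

T ≈ 475.3 minutes

r_p = 6371 + 568.2 = 6939.2 km = 6.9392×10⁶ m.
r_a = 6371 + 27040 = 33411 km = 3.3411×10⁷ m.
Semi-major axis a = (r_p + r_a)/2 = (6939.2 + 33411)/2 = 20175 km = 2.018×10⁷ m.
By Kepler's third law T = 2π√(a³/μ) = 2π × 4.539×10³ = 2.852×10⁴ s.
= 475.3 minutes.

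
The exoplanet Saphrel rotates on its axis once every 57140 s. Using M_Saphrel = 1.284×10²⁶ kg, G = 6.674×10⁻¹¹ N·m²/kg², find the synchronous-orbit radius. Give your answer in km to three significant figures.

r_sync ≈ 89200 km

μ = GM = 6.674×10⁻¹¹ × 1.284×10²⁶ = 8.569×10¹⁵ m³/s².
A synchronous orbit has period T, so by Kepler's third law a = (μT²/4π²)^(1/3).
μT²/4π² = 8.569×10¹⁵ × (5.714×10⁴)² / 39.48 = 7.087×10²³ m³.
a = 8.916×10⁷ m = 89157 km.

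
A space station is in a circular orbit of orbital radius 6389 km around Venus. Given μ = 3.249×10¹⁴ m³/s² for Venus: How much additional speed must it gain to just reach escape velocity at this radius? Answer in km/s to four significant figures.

r = 6389 km = 6.389×10⁶ m.
Circular speed v_c = √(μ/r) = 7131 m/s.
Escape speed v_esc = √(2μ/r) = √2 × v_c = 10080 m/s.
Δv = v_esc − v_c = 2954 m/s = 2.954 km/s.

Δv ≈ 2.954 km/s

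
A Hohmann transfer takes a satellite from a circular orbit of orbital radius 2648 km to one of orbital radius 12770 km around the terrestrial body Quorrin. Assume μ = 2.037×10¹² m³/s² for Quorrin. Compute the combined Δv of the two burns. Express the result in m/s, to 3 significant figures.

r₁ = 2648 km = 2.648×10⁶ m.
r₂ = 12770 km = 1.277×10⁷ m.
Transfer ellipse a_t = (r₁ + r₂)/2 = 7.709×10⁶ m.
At r₁: circular v_c1 = √(μ/r₁) = 877.1 m/s; transfer-periapsis v_p = √[μ(2/r₁ − 1/a_t)] = 1129 m/s.
Δv₁ = v_p − v_c1 = 251.8 m/s.
At r₂: circular v_c2 = √(μ/r₂) = 399.4 m/s; transfer-apoapsis v_a = √[μ(2/r₂ − 1/a_t)] = 234.1 m/s.
Δv₂ = v_c2 − v_a = 165.3 m/s.
Total Δv = Δv₁ + Δv₂ = 417.1 m/s.

Δv_total ≈ 417 m/s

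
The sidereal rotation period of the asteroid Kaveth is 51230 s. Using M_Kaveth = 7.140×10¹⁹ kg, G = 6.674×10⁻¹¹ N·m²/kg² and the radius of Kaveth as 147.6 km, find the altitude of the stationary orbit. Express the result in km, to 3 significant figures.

μ = GM = 6.674×10⁻¹¹ × 7.140×10¹⁹ = 4.765×10⁹ m³/s².
A synchronous orbit has period T, so by Kepler's third law a = (μT²/4π²)^(1/3).
μT²/4π² = 4.765×10⁹ × (5.123×10⁴)² / 39.48 = 3.168×10¹⁷ m³.
a = 6.817×10⁵ m = 681.70 km.
Altitude h = a − R = 681.70 − 147.6 = 534.10 km.

h_sync ≈ 534 km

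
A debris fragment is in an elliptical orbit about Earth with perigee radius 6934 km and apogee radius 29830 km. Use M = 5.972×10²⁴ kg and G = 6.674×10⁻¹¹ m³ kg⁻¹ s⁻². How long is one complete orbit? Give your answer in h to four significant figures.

μ = GM = 6.674×10⁻¹¹ × 5.972×10²⁴ = 3.986×10¹⁴ m³/s².
Semi-major axis a = (r_p + r_a)/2 = (6934.0 + 29830)/2 = 18382 km = 1.838×10⁷ m.
By Kepler's third law T = 2π√(a³/μ) = 2π × 3.948×10³ = 2.480×10⁴ s.
= 6.890 h.

T ≈ 6.890 h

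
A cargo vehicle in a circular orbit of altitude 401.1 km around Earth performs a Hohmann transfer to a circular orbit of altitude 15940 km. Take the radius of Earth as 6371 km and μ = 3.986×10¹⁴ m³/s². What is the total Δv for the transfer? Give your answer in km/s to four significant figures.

r₁ = 6371 + 401.1 = 6772.1 km = 6.7721×10⁶ m.
r₂ = 6371 + 15940 = 22311 km = 2.2311×10⁷ m.
Transfer ellipse a_t = (r₁ + r₂)/2 = 1.454×10⁷ m.
At r₁: circular v_c1 = √(μ/r₁) = 7672 m/s; transfer-perigee v_p = √[μ(2/r₁ − 1/a_t)] = 9503 m/s.
Δv₁ = v_p − v_c1 = 1831 m/s.
At r₂: circular v_c2 = √(μ/r₂) = 4227 m/s; transfer-apogee v_a = √[μ(2/r₂ − 1/a_t)] = 2884 m/s.
Δv₂ = v_c2 − v_a = 1342 m/s.
Total Δv = Δv₁ + Δv₂ = 3173 m/s = 3.173 km/s.

Δv_total ≈ 3.173 km/s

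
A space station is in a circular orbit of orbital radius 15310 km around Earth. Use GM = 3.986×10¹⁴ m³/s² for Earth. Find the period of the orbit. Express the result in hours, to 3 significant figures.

T ≈ 5.24 hours

r = 15310 km = 1.531×10⁷ m.
Kepler's third law: T = 2π√(r³/μ) = 2π√((1.531×10⁷)³ / 3.986×10¹⁴).
r³/μ = 9.003×10⁶ s², so T = 2π × 3.001×10³ = 1.885×10⁴ s.
Converting: 1.885×10⁴ s ÷ 3600 = 5.237 hours.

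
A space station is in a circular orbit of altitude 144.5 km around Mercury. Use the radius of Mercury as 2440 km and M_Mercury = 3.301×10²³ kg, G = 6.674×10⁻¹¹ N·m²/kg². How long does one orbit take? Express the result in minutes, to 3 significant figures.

μ = GM = 6.674×10⁻¹¹ × 3.301×10²³ = 2.203×10¹³ m³/s².
r = 2440 + 144.5 = 2584.5 km = 2.5845×10⁶ m.
Kepler's third law: T = 2π√(r³/μ) = 2π√((2.584×10⁶)³ / 2.203×10¹³).
r³/μ = 7.836×10⁵ s², so T = 2π × 8.852×10² = 5.562×10³ s.
Converting: 5.562×10³ s ÷ 60.00 = 92.70 minutes.

T ≈ 92.7 minutes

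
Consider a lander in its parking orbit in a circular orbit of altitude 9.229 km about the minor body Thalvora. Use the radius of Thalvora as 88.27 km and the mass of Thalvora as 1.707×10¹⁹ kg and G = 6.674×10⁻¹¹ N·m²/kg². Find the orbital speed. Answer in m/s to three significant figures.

v ≈ 108 m/s

μ = GM = 6.674×10⁻¹¹ × 1.707×10¹⁹ = 1.139×10⁹ m³/s².
r = 88.27 + 9.229 = 97.499 km = 9.7499×10⁴ m.
For a circular orbit v = √(μ/r) = √(1.139×10⁹ / 9.750×10⁴) = √(1.168×10⁴) = 108.1 m/s.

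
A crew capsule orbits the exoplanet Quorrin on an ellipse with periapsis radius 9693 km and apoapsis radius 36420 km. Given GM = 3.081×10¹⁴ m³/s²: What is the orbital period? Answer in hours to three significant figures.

Semi-major axis a = (r_p + r_a)/2 = (9693.0 + 36420)/2 = 23056 km = 2.306×10⁷ m.
By Kepler's third law T = 2π√(a³/μ) = 2π × 6.307×10³ = 3.963×10⁴ s.
= 11.01 hours.

T ≈ 11.0 hours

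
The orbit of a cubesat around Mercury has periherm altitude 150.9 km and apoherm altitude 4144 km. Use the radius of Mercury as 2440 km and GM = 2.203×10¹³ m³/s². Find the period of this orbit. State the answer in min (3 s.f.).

T ≈ 219 min

r_p = 2440 + 150.9 = 2590.9 km = 2.5909×10⁶ m.
r_a = 2440 + 4144 = 6584.0 km = 6.5840×10⁶ m.
Semi-major axis a = (r_p + r_a)/2 = (2590.9 + 6584.0)/2 = 4587.4 km = 4.587×10⁶ m.
By Kepler's third law T = 2π√(a³/μ) = 2π × 2.093×10³ = 1.315×10⁴ s.
= 219.2 min.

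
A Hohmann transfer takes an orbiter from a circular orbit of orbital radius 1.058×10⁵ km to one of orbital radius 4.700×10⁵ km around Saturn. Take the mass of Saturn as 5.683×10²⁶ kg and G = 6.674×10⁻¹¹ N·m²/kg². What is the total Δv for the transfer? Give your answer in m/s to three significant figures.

Δv_total ≈ 8800 m/s

μ = GM = 6.674×10⁻¹¹ × 5.683×10²⁶ = 3.793×10¹⁶ m³/s².
r₁ = 1.058×10⁵ km = 1.058×10⁸ m.
r₂ = 4.700×10⁵ km = 4.700×10⁸ m.
Transfer ellipse a_t = (r₁ + r₂)/2 = 2.879×10⁸ m.
At r₁: circular v_c1 = √(μ/r₁) = 18930 m/s; transfer-perikrone v_p = √[μ(2/r₁ − 1/a_t)] = 24190 m/s.
Δv₁ = v_p − v_c1 = 5258 m/s.
At r₂: circular v_c2 = √(μ/r₂) = 8983 m/s; transfer-apokrone v_a = √[μ(2/r₂ − 1/a_t)] = 5446 m/s.
Δv₂ = v_c2 − v_a = 3538 m/s.
Total Δv = Δv₁ + Δv₂ = 8795 m/s.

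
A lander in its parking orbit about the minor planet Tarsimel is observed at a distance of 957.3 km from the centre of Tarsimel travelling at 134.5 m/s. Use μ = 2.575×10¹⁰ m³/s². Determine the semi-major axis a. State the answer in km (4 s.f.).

r = 9.573×10⁵ m.
Vis-viva rearranged: 1/a = 2/r − v²/μ = 2.089×10⁻⁶ − 7.025×10⁻⁷ = 1.387×10⁻⁶ m⁻¹.
a = 7.211×10⁵ m = 721.15 km.

a ≈ 721.1 km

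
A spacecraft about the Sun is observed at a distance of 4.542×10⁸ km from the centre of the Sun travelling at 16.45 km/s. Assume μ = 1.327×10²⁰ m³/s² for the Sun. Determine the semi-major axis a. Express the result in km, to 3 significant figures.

a ≈ 4.23×10⁸ km

r = 4.542×10¹¹ m.
Vis-viva rearranged: 1/a = 2/r − v²/μ = 4.403×10⁻¹² − 2.039×10⁻¹² = 2.364×10⁻¹² m⁻¹.
a = 4.230×10¹¹ m = 4.2299×10⁸ km.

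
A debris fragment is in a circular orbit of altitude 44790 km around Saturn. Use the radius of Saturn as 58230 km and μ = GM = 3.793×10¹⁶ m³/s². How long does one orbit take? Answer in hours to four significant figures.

T ≈ 9.371 hours

r = 58230 + 44790 = 103020 km = 1.0302×10⁸ m.
Kepler's third law: T = 2π√(r³/μ) = 2π√((1.030×10⁸)³ / 3.793×10¹⁶).
r³/μ = 2.883×10⁷ s², so T = 2π × 5.369×10³ = 3.373×10⁴ s.
Converting: 3.373×10⁴ s ÷ 3600 = 9.371 hours.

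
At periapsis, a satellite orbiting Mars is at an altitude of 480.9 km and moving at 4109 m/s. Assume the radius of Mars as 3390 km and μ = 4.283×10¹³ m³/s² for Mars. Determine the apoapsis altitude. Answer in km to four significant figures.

r_p = 3390 + 480.9 = 3870.9 km = 3.871×10⁶ m.
Specific energy ε = v²/2 − μ/r = -2.623×10⁶ J/kg, so a = −μ/(2ε) = 8.165×10⁶ m.
The apsides satisfy r_p + r_a = 2a, so the apoapsis radius is 2a − r_p = 1.246×10⁷ m = 12460 km.
Apoapsis altitude = 12460 − 3390 = 9069.8 km.

apoapsis altitude ≈ 9070 km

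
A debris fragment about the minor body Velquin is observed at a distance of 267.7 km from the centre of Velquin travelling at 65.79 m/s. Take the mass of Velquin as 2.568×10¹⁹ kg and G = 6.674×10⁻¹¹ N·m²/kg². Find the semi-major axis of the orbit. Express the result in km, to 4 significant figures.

a ≈ 202.2 km

μ = GM = 6.674×10⁻¹¹ × 2.568×10¹⁹ = 1.714×10⁹ m³/s².
r = 2.677×10⁵ m.
Specific orbital energy ε = v²/2 − μ/r = (65.79)²/2 − 1.714×10⁹/2.677×10⁵ = -4.238×10³ J/kg.
Since ε = −μ/(2a), a = −μ/(2ε) = 2.022×10⁵ m = 202.20 km.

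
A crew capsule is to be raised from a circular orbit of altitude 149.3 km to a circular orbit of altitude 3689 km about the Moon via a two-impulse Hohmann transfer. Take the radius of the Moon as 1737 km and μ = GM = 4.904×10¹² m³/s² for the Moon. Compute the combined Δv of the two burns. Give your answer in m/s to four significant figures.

Δv_total ≈ 619.7 m/s

r₁ = 1737 + 149.3 = 1886.3 km = 1.8863×10⁶ m.
r₂ = 1737 + 3689 = 5426.0 km = 5.4260×10⁶ m.
Transfer ellipse a_t = (r₁ + r₂)/2 = 3.656×10⁶ m.
At r₁: circular v_c1 = √(μ/r₁) = 1612 m/s; transfer-perilune v_p = √[μ(2/r₁ − 1/a_t)] = 1964 m/s.
Δv₁ = v_p − v_c1 = 351.9 m/s.
At r₂: circular v_c2 = √(μ/r₂) = 950.7 m/s; transfer-apolune v_a = √[μ(2/r₂ − 1/a_t)] = 682.9 m/s.
Δv₂ = v_c2 − v_a = 267.8 m/s.
Total Δv = Δv₁ + Δv₂ = 619.7 m/s.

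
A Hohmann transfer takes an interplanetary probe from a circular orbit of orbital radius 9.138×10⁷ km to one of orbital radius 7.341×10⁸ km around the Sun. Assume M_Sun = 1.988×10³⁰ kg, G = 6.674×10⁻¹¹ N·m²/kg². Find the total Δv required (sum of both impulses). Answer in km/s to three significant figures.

Δv_total ≈ 19.8 km/s

μ = GM = 6.674×10⁻¹¹ × 1.988×10³⁰ = 1.327×10²⁰ m³/s².
r₁ = 9.138×10⁷ km = 9.138×10¹⁰ m.
r₂ = 7.341×10⁸ km = 7.341×10¹¹ m.
Transfer ellipse a_t = (r₁ + r₂)/2 = 4.127×10¹¹ m.
At r₁: circular v_c1 = √(μ/r₁) = 38100 m/s; transfer-perihelion v_p = √[μ(2/r₁ − 1/a_t)] = 50820 m/s.
Δv₁ = v_p − v_c1 = 12710 m/s.
At r₂: circular v_c2 = √(μ/r₂) = 13440 m/s; transfer-aphelion v_a = √[μ(2/r₂ − 1/a_t)] = 6326 m/s.
Δv₂ = v_c2 − v_a = 7118 m/s.
Total Δv = Δv₁ + Δv₂ = 19830 m/s = 19.83 km/s.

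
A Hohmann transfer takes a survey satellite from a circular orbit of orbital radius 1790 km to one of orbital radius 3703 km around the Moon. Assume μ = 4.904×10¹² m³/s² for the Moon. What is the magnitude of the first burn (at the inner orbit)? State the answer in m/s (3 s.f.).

Δv ≈ 267 m/s

r₁ = 1790 km = 1.790×10⁶ m.
r₂ = 3703 km = 3.703×10⁶ m.
Transfer ellipse a_t = (r₁ + r₂)/2 = 2.746×10⁶ m.
At r₁: circular v_c1 = √(μ/r₁) = 1655 m/s; transfer-perilune v_p = √[μ(2/r₁ − 1/a_t)] = 1922 m/s.
Δv₁ = v_p − v_c1 = 266.7 m/s.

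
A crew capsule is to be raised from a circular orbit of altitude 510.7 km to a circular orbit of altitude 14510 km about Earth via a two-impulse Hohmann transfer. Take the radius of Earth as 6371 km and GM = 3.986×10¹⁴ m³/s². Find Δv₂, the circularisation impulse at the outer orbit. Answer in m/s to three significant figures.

Δv ≈ 1290 m/s

r₁ = 6371 + 510.7 = 6881.7 km = 6.8817×10⁶ m.
r₂ = 6371 + 14510 = 20881 km = 2.0881×10⁷ m.
Transfer ellipse a_t = (r₁ + r₂)/2 = 1.388×10⁷ m.
At r₁: circular v_c1 = √(μ/r₁) = 7611 m/s; transfer-perigee v_p = √[μ(2/r₁ − 1/a_t)] = 9334 m/s.
At r₂: circular v_c2 = √(μ/r₂) = 4369 m/s; transfer-apogee v_a = √[μ(2/r₂ − 1/a_t)] = 3076 m/s.
Δv₂ = v_c2 − v_a = 1293 m/s.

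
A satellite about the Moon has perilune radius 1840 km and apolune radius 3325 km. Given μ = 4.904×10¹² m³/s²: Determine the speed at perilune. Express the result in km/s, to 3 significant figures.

v ≈ 1.85 km/s

Semi-major axis a = (r_p + r_a)/2 = 2582.5 km = 2.582×10⁶ m.
Vis-viva: v² = μ(2/r − 1/a) = 4.904×10¹² × (1.087×10⁻⁶ − 3.872×10⁻⁷) = 3.431×10⁶ m²/s².
v = 1852 m/s = 1.852 km/s.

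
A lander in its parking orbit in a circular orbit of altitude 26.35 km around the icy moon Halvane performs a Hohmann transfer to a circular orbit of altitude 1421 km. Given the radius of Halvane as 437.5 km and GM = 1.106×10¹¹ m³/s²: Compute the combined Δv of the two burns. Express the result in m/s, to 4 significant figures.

r₁ = 437.5 + 26.35 = 463.85 km = 4.6385×10⁵ m.
r₂ = 437.5 + 1421 = 1858.5 km = 1.8585×10⁶ m.
Transfer ellipse a_t = (r₁ + r₂)/2 = 1.161×10⁶ m.
At r₁: circular v_c1 = √(μ/r₁) = 488.3 m/s; transfer-periapsis v_p = √[μ(2/r₁ − 1/a_t)] = 617.8 m/s.
Δv₁ = v_p − v_c1 = 129.5 m/s.
At r₂: circular v_c2 = √(μ/r₂) = 243.9 m/s; transfer-apoapsis v_a = √[μ(2/r₂ − 1/a_t)] = 154.2 m/s.
Δv₂ = v_c2 − v_a = 89.76 m/s.
Total Δv = Δv₁ + Δv₂ = 219.2 m/s.

Δv_total ≈ 219.2 m/s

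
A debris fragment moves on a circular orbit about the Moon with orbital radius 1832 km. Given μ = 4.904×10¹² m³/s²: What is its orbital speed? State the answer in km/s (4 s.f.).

r = 1832 km = 1.832×10⁶ m.
For a circular orbit v = √(μ/r) = √(4.904×10¹² / 1.832×10⁶) = √(2.677×10⁶) = 1636 m/s.
That is 1.636 km/s.

v ≈ 1.636 km/s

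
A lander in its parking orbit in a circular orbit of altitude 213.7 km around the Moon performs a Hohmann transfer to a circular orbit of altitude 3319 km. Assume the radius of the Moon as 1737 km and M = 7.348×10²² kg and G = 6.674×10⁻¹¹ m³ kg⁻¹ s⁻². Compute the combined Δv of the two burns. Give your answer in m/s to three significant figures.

μ = GM = 6.674×10⁻¹¹ × 7.348×10²² = 4.904×10¹² m³/s².
r₁ = 1737 + 213.7 = 1950.7 km = 1.9507×10⁶ m.
r₂ = 1737 + 3319 = 5056.0 km = 5.0560×10⁶ m.
Transfer ellipse a_t = (r₁ + r₂)/2 = 3.503×10⁶ m.
At r₁: circular v_c1 = √(μ/r₁) = 1586 m/s; transfer-perilune v_p = √[μ(2/r₁ − 1/a_t)] = 1905 m/s.
Δv₁ = v_p − v_c1 = 319.2 m/s.
At r₂: circular v_c2 = √(μ/r₂) = 984.9 m/s; transfer-apolune v_a = √[μ(2/r₂ − 1/a_t)] = 734.9 m/s.
Δv₂ = v_c2 − v_a = 250.0 m/s.
Total Δv = Δv₁ + Δv₂ = 569.2 m/s.

Δv_total ≈ 569 m/s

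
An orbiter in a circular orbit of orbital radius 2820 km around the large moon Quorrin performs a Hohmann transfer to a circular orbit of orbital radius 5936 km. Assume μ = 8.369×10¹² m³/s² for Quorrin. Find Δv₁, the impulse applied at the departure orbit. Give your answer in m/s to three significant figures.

r₁ = 2820 km = 2.820×10⁶ m.
r₂ = 5936 km = 5.936×10⁶ m.
Transfer ellipse a_t = (r₁ + r₂)/2 = 4.378×10⁶ m.
At r₁: circular v_c1 = √(μ/r₁) = 1723 m/s; transfer-periapsis v_p = √[μ(2/r₁ − 1/a_t)] = 2006 m/s.
Δv₁ = v_p − v_c1 = 283.2 m/s.

Δv ≈ 283 m/s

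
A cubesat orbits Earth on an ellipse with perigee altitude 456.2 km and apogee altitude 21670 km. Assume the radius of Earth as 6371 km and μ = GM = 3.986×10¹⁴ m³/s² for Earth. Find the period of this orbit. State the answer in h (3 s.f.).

r_p = 6371 + 456.2 = 6827.2 km = 6.8272×10⁶ m.
r_a = 6371 + 21670 = 28041 km = 2.8041×10⁷ m.
Semi-major axis a = (r_p + r_a)/2 = (6827.2 + 28041)/2 = 17434 km = 1.743×10⁷ m.
By Kepler's third law T = 2π√(a³/μ) = 2π × 3.646×10³ = 2.291×10⁴ s.
= 6.364 h.

T ≈ 6.36 h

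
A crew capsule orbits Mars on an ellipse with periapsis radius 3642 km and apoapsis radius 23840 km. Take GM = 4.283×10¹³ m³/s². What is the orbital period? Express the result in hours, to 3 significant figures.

T ≈ 13.6 hours

Semi-major axis a = (r_p + r_a)/2 = (3642.0 + 23840)/2 = 13741 km = 1.374×10⁷ m.
By Kepler's third law T = 2π√(a³/μ) = 2π × 7.783×10³ = 4.890×10⁴ s.
= 13.58 hours.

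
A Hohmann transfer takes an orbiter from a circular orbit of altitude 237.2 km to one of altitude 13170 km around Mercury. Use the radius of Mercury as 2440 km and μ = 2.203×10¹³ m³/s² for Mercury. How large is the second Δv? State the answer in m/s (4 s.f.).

Δv ≈ 545.2 m/s

r₁ = 2440 + 237.2 = 2677.2 km = 2.6772×10⁶ m.
r₂ = 2440 + 13170 = 15610 km = 1.5610×10⁷ m.
Transfer ellipse a_t = (r₁ + r₂)/2 = 9.144×10⁶ m.
At r₁: circular v_c1 = √(μ/r₁) = 2869 m/s; transfer-periherm v_p = √[μ(2/r₁ − 1/a_t)] = 3748 m/s.
At r₂: circular v_c2 = √(μ/r₂) = 1188 m/s; transfer-apoherm v_a = √[μ(2/r₂ − 1/a_t)] = 642.8 m/s.
Δv₂ = v_c2 − v_a = 545.2 m/s.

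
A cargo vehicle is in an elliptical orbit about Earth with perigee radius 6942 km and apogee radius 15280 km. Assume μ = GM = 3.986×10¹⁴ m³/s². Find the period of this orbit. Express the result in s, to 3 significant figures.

Semi-major axis a = (r_p + r_a)/2 = (6942.0 + 15280)/2 = 11111 km = 1.111×10⁷ m.
By Kepler's third law T = 2π√(a³/μ) = 2π × 1.855×10³ = 1.166×10⁴ s.

T ≈ 11700 s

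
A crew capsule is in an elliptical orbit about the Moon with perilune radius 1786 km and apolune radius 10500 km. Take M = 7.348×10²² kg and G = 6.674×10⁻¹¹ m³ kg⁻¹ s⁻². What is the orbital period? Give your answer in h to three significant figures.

T ≈ 12.0 h

μ = GM = 6.674×10⁻¹¹ × 7.348×10²² = 4.904×10¹² m³/s².
Semi-major axis a = (r_p + r_a)/2 = (1786.0 + 10500)/2 = 6143.0 km = 6.143×10⁶ m.
By Kepler's third law T = 2π√(a³/μ) = 2π × 6.875×10³ = 4.320×10⁴ s.
= 12.00 h.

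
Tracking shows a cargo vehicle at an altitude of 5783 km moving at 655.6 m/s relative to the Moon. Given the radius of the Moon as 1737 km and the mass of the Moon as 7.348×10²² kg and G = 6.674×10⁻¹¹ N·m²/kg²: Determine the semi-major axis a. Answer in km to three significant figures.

a ≈ 5610 km

μ = GM = 6.674×10⁻¹¹ × 7.348×10²² = 4.904×10¹² m³/s².
r = 1737 + 5783 = 7520.0 km = 7.520×10⁶ m.
Specific orbital energy ε = v²/2 − μ/r = (655.6)²/2 − 4.904×10¹²/7.520×10⁶ = -4.372×10⁵ J/kg.
Since ε = −μ/(2a), a = −μ/(2ε) = 5.608×10⁶ m = 5608.1 km.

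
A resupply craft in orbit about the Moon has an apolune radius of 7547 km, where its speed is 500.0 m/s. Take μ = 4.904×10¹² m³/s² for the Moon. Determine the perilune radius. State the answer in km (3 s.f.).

perilune radius ≈ 1800 km

r_a = 7.547×10⁶ m.
Specific energy ε = v²/2 − μ/r = -5.248×10⁵ J/kg, so a = −μ/(2ε) = 4.672×10⁶ m.
The apsides satisfy r_p + r_a = 2a, so the perilune radius is 2a − r_a = 1.798×10⁶ m = 1797.6 km.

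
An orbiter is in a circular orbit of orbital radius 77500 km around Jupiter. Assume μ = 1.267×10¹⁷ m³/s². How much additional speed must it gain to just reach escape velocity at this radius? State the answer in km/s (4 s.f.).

Δv ≈ 16.75 km/s

r = 77500 km = 7.750×10⁷ m.
Circular speed v_c = √(μ/r) = 40430 m/s.
Escape speed v_esc = √(2μ/r) = √2 × v_c = 57180 m/s.
Δv = v_esc − v_c = 16750 m/s = 16.75 km/s.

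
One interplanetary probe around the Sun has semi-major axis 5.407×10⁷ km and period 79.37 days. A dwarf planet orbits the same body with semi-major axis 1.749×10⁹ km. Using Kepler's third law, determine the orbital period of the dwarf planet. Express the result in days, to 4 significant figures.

Kepler's third law: T² ∝ a³, so T₂ = T₁ (a₂/a₁)^(3/2).
a₂/a₁ = 32.35, (a₂/a₁)^(3/2) = 184.0.
T₂ = 79.37 × 184.0 = 14600 days.

T₂ ≈ 14600 days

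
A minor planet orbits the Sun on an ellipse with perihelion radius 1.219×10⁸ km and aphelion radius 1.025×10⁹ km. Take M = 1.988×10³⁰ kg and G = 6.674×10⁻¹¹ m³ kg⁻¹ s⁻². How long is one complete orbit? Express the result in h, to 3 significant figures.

μ = GM = 6.674×10⁻¹¹ × 1.988×10³⁰ = 1.327×10²⁰ m³/s².
Semi-major axis a = (r_p + r_a)/2 = (1.2190×10⁸ + 1.0250×10⁹)/2 = 5.7345×10⁸ km = 5.734×10¹¹ m.
By Kepler's third law T = 2π√(a³/μ) = 2π × 3.770×10⁷ = 2.369×10⁸ s.
= 65800 h.

T ≈ 65800 h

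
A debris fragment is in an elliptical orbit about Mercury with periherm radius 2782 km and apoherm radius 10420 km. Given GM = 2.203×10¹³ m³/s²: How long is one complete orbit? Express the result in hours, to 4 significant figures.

T ≈ 6.306 hours

Semi-major axis a = (r_p + r_a)/2 = (2782.0 + 10420)/2 = 6601.0 km = 6.601×10⁶ m.
By Kepler's third law T = 2π√(a³/μ) = 2π × 3.613×10³ = 2.270×10⁴ s.
= 6.306 hours.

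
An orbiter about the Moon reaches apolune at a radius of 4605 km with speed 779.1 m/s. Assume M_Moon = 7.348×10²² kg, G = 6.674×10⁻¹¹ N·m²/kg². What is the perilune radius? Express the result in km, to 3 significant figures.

perilune radius ≈ 1840 km

μ = GM = 6.674×10⁻¹¹ × 7.348×10²² = 4.904×10¹² m³/s².
r_a = 4.605×10⁶ m.
Specific energy ε = v²/2 − μ/r = -7.614×10⁵ J/kg, so a = −μ/(2ε) = 3.220×10⁶ m.
The apsides satisfy r_p + r_a = 2a, so the perilune radius is 2a − r_a = 1.835×10⁶ m = 1835.5 km.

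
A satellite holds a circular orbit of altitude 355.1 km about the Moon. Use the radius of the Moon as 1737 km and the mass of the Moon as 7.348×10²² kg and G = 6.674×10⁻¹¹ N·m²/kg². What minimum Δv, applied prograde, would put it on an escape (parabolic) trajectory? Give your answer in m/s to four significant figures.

μ = GM = 6.674×10⁻¹¹ × 7.348×10²² = 4.904×10¹² m³/s².
r = 1737 + 355.1 = 2092.1 km = 2.0921×10⁶ m.
Circular speed v_c = √(μ/r) = 1531 m/s.
Escape speed v_esc = √(2μ/r) = √2 × v_c = 2165 m/s.
Δv = v_esc − v_c = 634.2 m/s.

Δv ≈ 634.2 m/s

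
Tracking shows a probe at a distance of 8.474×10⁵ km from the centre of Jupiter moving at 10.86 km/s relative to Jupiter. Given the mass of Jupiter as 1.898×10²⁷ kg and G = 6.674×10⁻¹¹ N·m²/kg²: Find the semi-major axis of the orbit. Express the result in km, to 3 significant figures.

a ≈ 7.00×10⁵ km

μ = GM = 6.674×10⁻¹¹ × 1.898×10²⁷ = 1.267×10¹⁷ m³/s².
r = 8.474×10⁸ m.
Vis-viva rearranged: 1/a = 2/r − v²/μ = 2.360×10⁻⁹ − 9.311×10⁻¹⁰ = 1.429×10⁻⁹ m⁻¹.
a = 6.997×10⁸ m = 6.9974×10⁵ km.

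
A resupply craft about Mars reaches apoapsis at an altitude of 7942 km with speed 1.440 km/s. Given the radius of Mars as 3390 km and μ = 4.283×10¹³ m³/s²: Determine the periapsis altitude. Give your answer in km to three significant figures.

periapsis altitude ≈ 894 km

r_a = 3390 + 7942 = 11332 km = 1.133×10⁷ m.
Specific energy ε = v²/2 − μ/r = -2.743×10⁶ J/kg, so a = −μ/(2ε) = 7.808×10⁶ m.
The apsides satisfy r_p + r_a = 2a, so the periapsis radius is 2a − r_a = 4.284×10⁶ m = 4283.6 km.
Periapsis altitude = 4283.6 − 3390 = 893.64 km.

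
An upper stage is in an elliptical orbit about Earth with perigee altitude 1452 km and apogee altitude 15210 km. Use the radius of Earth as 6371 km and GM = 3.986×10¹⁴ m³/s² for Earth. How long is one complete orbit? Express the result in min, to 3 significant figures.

T ≈ 296 min

r_p = 6371 + 1452 = 7823.0 km = 7.8230×10⁶ m.
r_a = 6371 + 15210 = 21581 km = 2.1581×10⁷ m.
Semi-major axis a = (r_p + r_a)/2 = (7823.0 + 21581)/2 = 14702 km = 1.470×10⁷ m.
By Kepler's third law T = 2π√(a³/μ) = 2π × 2.824×10³ = 1.774×10⁴ s.
= 295.7 min.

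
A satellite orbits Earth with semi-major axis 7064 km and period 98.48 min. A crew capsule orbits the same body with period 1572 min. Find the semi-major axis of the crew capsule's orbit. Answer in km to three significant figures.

a₂ ≈ 44800 km

Kepler's third law: a³ ∝ T², so a₂ = a₁ (T₂/T₁)^(2/3).
T₂/T₁ = 15.96, (T₂/T₁)^(2/3) = 6.340.
a₂ = 7064 × 6.340 = 44780 km.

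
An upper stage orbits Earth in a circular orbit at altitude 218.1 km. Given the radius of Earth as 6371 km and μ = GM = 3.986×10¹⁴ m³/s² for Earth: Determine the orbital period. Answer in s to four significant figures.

T ≈ 5323 s

r = 6371 + 218.1 = 6589.1 km = 6.5891×10⁶ m.
Kepler's third law: T = 2π√(r³/μ) = 2π√((6.589×10⁶)³ / 3.986×10¹⁴).
r³/μ = 7.177×10⁵ s², so T = 2π × 8.472×10² = 5.323×10³ s.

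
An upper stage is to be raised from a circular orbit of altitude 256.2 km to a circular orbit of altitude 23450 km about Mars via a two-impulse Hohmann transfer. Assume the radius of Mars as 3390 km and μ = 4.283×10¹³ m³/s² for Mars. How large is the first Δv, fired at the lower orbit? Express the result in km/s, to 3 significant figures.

Δv ≈ 1.12 km/s

r₁ = 3390 + 256.2 = 3646.2 km = 3.6462×10⁶ m.
r₂ = 3390 + 23450 = 26840 km = 2.6840×10⁷ m.
Transfer ellipse a_t = (r₁ + r₂)/2 = 1.524×10⁷ m.
At r₁: circular v_c1 = √(μ/r₁) = 3427 m/s; transfer-periapsis v_p = √[μ(2/r₁ − 1/a_t)] = 4548 m/s.
Δv₁ = v_p − v_c1 = 1121 m/s.
= 1.121 km/s.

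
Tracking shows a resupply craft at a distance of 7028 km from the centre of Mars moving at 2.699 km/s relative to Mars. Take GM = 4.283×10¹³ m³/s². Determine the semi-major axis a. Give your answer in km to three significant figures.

a ≈ 8730 km

r = 7.028×10⁶ m.
Vis-viva rearranged: 1/a = 2/r − v²/μ = 2.846×10⁻⁷ − 1.701×10⁻⁷ = 1.145×10⁻⁷ m⁻¹.
a = 8.734×10⁶ m = 8734.1 km.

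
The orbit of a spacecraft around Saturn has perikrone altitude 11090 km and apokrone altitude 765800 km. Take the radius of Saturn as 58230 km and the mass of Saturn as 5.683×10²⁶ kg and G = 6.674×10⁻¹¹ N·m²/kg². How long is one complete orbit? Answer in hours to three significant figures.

μ = GM = 6.674×10⁻¹¹ × 5.683×10²⁶ = 3.793×10¹⁶ m³/s².
r_p = 58230 + 11090 = 69320 km = 6.9320×10⁷ m.
r_a = 58230 + 765800 = 824030 km = 8.2403×10⁸ m.
Semi-major axis a = (r_p + r_a)/2 = (69320 + 8.2403×10⁵)/2 = 4.4668×10⁵ km = 4.467×10⁸ m.
By Kepler's third law T = 2π√(a³/μ) = 2π × 4.847×10⁴ = 3.046×10⁵ s.
= 84.60 hours.

T ≈ 84.6 hours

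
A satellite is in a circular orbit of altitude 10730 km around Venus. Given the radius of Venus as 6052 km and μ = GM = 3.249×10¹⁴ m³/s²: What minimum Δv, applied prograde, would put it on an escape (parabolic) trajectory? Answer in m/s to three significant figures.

r = 6052 + 10730 = 16782 km = 1.6782×10⁷ m.
Circular speed v_c = √(μ/r) = 4400 m/s.
Escape speed v_esc = √(2μ/r) = √2 × v_c = 6223 m/s.
Δv = v_esc − v_c = 1823 m/s.

Δv ≈ 1820 m/s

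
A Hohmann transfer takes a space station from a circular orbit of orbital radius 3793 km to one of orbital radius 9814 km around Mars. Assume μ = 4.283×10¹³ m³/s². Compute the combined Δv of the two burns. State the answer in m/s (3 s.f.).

Δv_total ≈ 1200 m/s

r₁ = 3793 km = 3.793×10⁶ m.
r₂ = 9814 km = 9.814×10⁶ m.
Transfer ellipse a_t = (r₁ + r₂)/2 = 6.804×10⁶ m.
At r₁: circular v_c1 = √(μ/r₁) = 3360 m/s; transfer-periapsis v_p = √[μ(2/r₁ − 1/a_t)] = 4036 m/s.
Δv₁ = v_p − v_c1 = 675.6 m/s.
At r₂: circular v_c2 = √(μ/r₂) = 2089 m/s; transfer-apoapsis v_a = √[μ(2/r₂ − 1/a_t)] = 1560 m/s.
Δv₂ = v_c2 − v_a = 529.2 m/s.
Total Δv = Δv₁ + Δv₂ = 1205 m/s.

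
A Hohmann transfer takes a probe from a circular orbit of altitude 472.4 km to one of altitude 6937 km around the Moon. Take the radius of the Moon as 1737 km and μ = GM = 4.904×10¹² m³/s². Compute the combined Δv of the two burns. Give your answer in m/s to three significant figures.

Δv_total ≈ 664 m/s

r₁ = 1737 + 472.4 = 2209.4 km = 2.2094×10⁶ m.
r₂ = 1737 + 6937 = 8674.0 km = 8.6740×10⁶ m.
Transfer ellipse a_t = (r₁ + r₂)/2 = 5.442×10⁶ m.
At r₁: circular v_c1 = √(μ/r₁) = 1490 m/s; transfer-perilune v_p = √[μ(2/r₁ − 1/a_t)] = 1881 m/s.
Δv₁ = v_p − v_c1 = 391.1 m/s.
At r₂: circular v_c2 = √(μ/r₂) = 751.9 m/s; transfer-apolune v_a = √[μ(2/r₂ − 1/a_t)] = 479.1 m/s.
Δv₂ = v_c2 − v_a = 272.8 m/s.
Total Δv = Δv₁ + Δv₂ = 663.9 m/s.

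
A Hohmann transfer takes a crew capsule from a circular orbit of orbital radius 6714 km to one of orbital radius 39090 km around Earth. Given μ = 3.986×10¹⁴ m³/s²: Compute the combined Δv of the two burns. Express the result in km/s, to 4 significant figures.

Δv_total ≈ 3.826 km/s

r₁ = 6714 km = 6.714×10⁶ m.
r₂ = 39090 km = 3.909×10⁷ m.
Transfer ellipse a_t = (r₁ + r₂)/2 = 2.290×10⁷ m.
At r₁: circular v_c1 = √(μ/r₁) = 7705 m/s; transfer-perigee v_p = √[μ(2/r₁ − 1/a_t)] = 10070 m/s.
Δv₁ = v_p − v_c1 = 2361 m/s.
At r₂: circular v_c2 = √(μ/r₂) = 3193 m/s; transfer-apogee v_a = √[μ(2/r₂ − 1/a_t)] = 1729 m/s.
Δv₂ = v_c2 − v_a = 1464 m/s.
Total Δv = Δv₁ + Δv₂ = 3826 m/s = 3.826 km/s.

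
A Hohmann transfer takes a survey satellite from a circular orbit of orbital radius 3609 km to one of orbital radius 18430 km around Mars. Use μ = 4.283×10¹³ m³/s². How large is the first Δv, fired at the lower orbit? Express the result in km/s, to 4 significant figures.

Δv ≈ 1.010 km/s

r₁ = 3609 km = 3.609×10⁶ m.
r₂ = 18430 km = 1.843×10⁷ m.
Transfer ellipse a_t = (r₁ + r₂)/2 = 1.102×10⁷ m.
At r₁: circular v_c1 = √(μ/r₁) = 3445 m/s; transfer-periapsis v_p = √[μ(2/r₁ − 1/a_t)] = 4455 m/s.
Δv₁ = v_p − v_c1 = 1010 m/s.
= 1.010 km/s.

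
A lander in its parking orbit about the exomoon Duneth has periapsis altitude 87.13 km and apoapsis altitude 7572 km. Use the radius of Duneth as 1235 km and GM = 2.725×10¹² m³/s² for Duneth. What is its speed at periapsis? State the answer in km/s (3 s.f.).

v ≈ 1.89 km/s

r_p = 1235 + 87.13 = 1322.1 km = 1.3221×10⁶ m.
r_a = 1235 + 7572 = 8807.0 km = 8.8070×10⁶ m.
Semi-major axis a = (r_p + r_a)/2 = 5064.6 km = 5.065×10⁶ m.
Vis-viva: v² = μ(2/r − 1/a) = 2.725×10¹² × (1.513×10⁻⁶ − 1.975×10⁻⁷) = 3.584×10⁶ m²/s².
v = 1893 m/s = 1.893 km/s.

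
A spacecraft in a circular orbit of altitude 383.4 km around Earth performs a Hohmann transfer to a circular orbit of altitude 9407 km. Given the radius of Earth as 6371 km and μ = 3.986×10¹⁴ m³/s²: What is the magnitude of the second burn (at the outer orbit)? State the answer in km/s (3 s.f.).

Δv ≈ 1.13 km/s

r₁ = 6371 + 383.4 = 6754.4 km = 6.7544×10⁶ m.
r₂ = 6371 + 9407 = 15778 km = 1.5778×10⁷ m.
Transfer ellipse a_t = (r₁ + r₂)/2 = 1.127×10⁷ m.
At r₁: circular v_c1 = √(μ/r₁) = 7682 m/s; transfer-perigee v_p = √[μ(2/r₁ − 1/a_t)] = 9091 m/s.
At r₂: circular v_c2 = √(μ/r₂) = 5026 m/s; transfer-apogee v_a = √[μ(2/r₂ − 1/a_t)] = 3892 m/s.
Δv₂ = v_c2 − v_a = 1134 m/s.
= 1.134 km/s.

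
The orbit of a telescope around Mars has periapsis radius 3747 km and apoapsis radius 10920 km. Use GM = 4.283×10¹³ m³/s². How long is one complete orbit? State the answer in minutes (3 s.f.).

Semi-major axis a = (r_p + r_a)/2 = (3747.0 + 10920)/2 = 7333.5 km = 7.334×10⁶ m.
By Kepler's third law T = 2π√(a³/μ) = 2π × 3.035×10³ = 1.907×10⁴ s.
= 317.8 minutes.

T ≈ 318 minutes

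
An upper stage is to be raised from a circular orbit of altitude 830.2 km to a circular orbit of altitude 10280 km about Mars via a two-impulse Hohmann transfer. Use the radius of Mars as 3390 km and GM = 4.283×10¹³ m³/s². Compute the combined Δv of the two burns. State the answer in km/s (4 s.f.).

r₁ = 3390 + 830.2 = 4220.2 km = 4.2202×10⁶ m.
r₂ = 3390 + 10280 = 13670 km = 1.3670×10⁷ m.
Transfer ellipse a_t = (r₁ + r₂)/2 = 8.945×10⁶ m.
At r₁: circular v_c1 = √(μ/r₁) = 3186 m/s; transfer-periapsis v_p = √[μ(2/r₁ − 1/a_t)] = 3938 m/s.
Δv₁ = v_p − v_c1 = 752.5 m/s.
At r₂: circular v_c2 = √(μ/r₂) = 1770 m/s; transfer-apoapsis v_a = √[μ(2/r₂ − 1/a_t)] = 1216 m/s.
Δv₂ = v_c2 − v_a = 554.3 m/s.
Total Δv = Δv₁ + Δv₂ = 1307 m/s = 1.307 km/s.

Δv_total ≈ 1.307 km/s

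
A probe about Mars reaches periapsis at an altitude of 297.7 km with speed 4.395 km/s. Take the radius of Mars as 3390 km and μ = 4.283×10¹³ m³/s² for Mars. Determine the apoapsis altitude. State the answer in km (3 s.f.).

apoapsis altitude ≈ 14800 km

r_p = 3390 + 297.7 = 3687.7 km = 3.688×10⁶ m.
Specific energy ε = v²/2 − μ/r = -1.956×10⁶ J/kg, so a = −μ/(2ε) = 1.095×10⁷ m.
The apsides satisfy r_p + r_a = 2a, so the apoapsis radius is 2a − r_p = 1.821×10⁷ m = 18206 km.
Apoapsis altitude = 18206 − 3390 = 14816 km.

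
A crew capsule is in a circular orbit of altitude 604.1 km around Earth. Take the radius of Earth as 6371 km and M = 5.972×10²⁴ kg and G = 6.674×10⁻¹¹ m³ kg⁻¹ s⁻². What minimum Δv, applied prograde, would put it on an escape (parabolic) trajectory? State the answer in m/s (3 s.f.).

μ = GM = 6.674×10⁻¹¹ × 5.972×10²⁴ = 3.986×10¹⁴ m³/s².
r = 6371 + 604.1 = 6975.1 km = 6.9751×10⁶ m.
Circular speed v_c = √(μ/r) = 7559 m/s.
Escape speed v_esc = √(2μ/r) = √2 × v_c = 10690 m/s.
Δv = v_esc − v_c = 3131 m/s.

Δv ≈ 3130 m/s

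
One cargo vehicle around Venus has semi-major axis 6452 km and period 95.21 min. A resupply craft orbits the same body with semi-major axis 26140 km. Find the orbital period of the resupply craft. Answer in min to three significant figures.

T₂ ≈ 776 min

Kepler's third law: T² ∝ a³, so T₂ = T₁ (a₂/a₁)^(3/2).
a₂/a₁ = 4.051, (a₂/a₁)^(3/2) = 8.155.
T₂ = 95.21 × 8.155 = 776.4 min.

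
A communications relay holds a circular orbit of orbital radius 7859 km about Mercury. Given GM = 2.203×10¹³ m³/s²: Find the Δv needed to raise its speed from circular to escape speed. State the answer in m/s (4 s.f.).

Δv ≈ 693.5 m/s

r = 7859 km = 7.859×10⁶ m.
Circular speed v_c = √(μ/r) = 1674 m/s.
Escape speed v_esc = √(2μ/r) = √2 × v_c = 2368 m/s.
Δv = v_esc − v_c = 693.5 m/s.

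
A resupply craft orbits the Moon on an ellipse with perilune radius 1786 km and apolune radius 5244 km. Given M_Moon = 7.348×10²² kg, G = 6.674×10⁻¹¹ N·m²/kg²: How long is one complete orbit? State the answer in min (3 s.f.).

μ = GM = 6.674×10⁻¹¹ × 7.348×10²² = 4.904×10¹² m³/s².
Semi-major axis a = (r_p + r_a)/2 = (1786.0 + 5244.0)/2 = 3515.0 km = 3.515×10⁶ m.
By Kepler's third law T = 2π√(a³/μ) = 2π × 2.976×10³ = 1.870×10⁴ s.
= 311.6 min.

T ≈ 312 min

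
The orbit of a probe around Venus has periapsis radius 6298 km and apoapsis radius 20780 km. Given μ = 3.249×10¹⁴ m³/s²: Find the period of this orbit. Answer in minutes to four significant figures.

Semi-major axis a = (r_p + r_a)/2 = (6298.0 + 20780)/2 = 13539 km = 1.354×10⁷ m.
By Kepler's third law T = 2π√(a³/μ) = 2π × 2.764×10³ = 1.737×10⁴ s.
= 289.4 minutes.

T ≈ 289.4 minutes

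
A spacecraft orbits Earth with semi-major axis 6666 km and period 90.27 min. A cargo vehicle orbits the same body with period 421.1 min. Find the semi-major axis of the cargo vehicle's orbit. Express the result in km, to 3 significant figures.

a₂ ≈ 18600 km

Kepler's third law: a³ ∝ T², so a₂ = a₁ (T₂/T₁)^(2/3).
T₂/T₁ = 4.665, (T₂/T₁)^(2/3) = 2.792.
a₂ = 6666 × 2.792 = 18610 km.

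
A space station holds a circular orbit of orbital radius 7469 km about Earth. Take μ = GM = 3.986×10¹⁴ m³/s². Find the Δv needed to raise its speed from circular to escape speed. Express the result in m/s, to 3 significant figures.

Δv ≈ 3030 m/s

r = 7469 km = 7.469×10⁶ m.
Circular speed v_c = √(μ/r) = 7305 m/s.
Escape speed v_esc = √(2μ/r) = √2 × v_c = 10330 m/s.
Δv = v_esc − v_c = 3026 m/s.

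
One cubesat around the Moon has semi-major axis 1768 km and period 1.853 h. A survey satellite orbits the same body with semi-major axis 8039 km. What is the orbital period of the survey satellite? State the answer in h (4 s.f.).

T₂ ≈ 17.97 h

Kepler's third law: T² ∝ a³, so T₂ = T₁ (a₂/a₁)^(3/2).
a₂/a₁ = 4.547, (a₂/a₁)^(3/2) = 9.696.
T₂ = 1.853 × 9.696 = 17.97 h.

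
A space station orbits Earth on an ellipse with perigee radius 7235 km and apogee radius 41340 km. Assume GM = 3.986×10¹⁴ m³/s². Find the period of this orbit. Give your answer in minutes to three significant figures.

T ≈ 628 minutes

Semi-major axis a = (r_p + r_a)/2 = (7235.0 + 41340)/2 = 24288 km = 2.429×10⁷ m.
By Kepler's third law T = 2π√(a³/μ) = 2π × 5.995×10³ = 3.767×10⁴ s.
= 627.8 minutes.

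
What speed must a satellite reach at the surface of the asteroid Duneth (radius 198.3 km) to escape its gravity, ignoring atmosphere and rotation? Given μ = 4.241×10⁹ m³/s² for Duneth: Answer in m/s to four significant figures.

r = R = 1.983×10⁵ m.
Escape speed v_esc = √(2μ/r) = √(2 × 4.241×10⁹ / 1.983×10⁵) = √(4.277×10⁴) = 206.8 m/s.

v_esc ≈ 206.8 m/s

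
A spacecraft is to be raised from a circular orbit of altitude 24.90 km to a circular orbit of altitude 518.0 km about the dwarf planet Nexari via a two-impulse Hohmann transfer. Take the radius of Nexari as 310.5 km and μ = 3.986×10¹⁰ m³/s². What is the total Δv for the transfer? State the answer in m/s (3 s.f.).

Δv_total ≈ 119 m/s

r₁ = 310.5 + 24.90 = 335.40 km = 3.3540×10⁵ m.
r₂ = 310.5 + 518.0 = 828.50 km = 8.2850×10⁵ m.
Transfer ellipse a_t = (r₁ + r₂)/2 = 5.820×10⁵ m.
At r₁: circular v_c1 = √(μ/r₁) = 344.7 m/s; transfer-periapsis v_p = √[μ(2/r₁ − 1/a_t)] = 411.3 m/s.
Δv₁ = v_p − v_c1 = 66.59 m/s.
At r₂: circular v_c2 = √(μ/r₂) = 219.3 m/s; transfer-apoapsis v_a = √[μ(2/r₂ − 1/a_t)] = 166.5 m/s.
Δv₂ = v_c2 − v_a = 52.82 m/s.
Total Δv = Δv₁ + Δv₂ = 119.4 m/s.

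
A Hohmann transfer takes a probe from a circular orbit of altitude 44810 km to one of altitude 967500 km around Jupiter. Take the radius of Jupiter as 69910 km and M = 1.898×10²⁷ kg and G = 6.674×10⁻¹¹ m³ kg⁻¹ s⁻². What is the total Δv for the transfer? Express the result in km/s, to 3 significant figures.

μ = GM = 6.674×10⁻¹¹ × 1.898×10²⁷ = 1.267×10¹⁷ m³/s².
r₁ = 69910 + 44810 = 114720 km = 1.1472×10⁸ m.
r₂ = 69910 + 967500 = 1037400 km = 1.0374×10⁹ m.
Transfer ellipse a_t = (r₁ + r₂)/2 = 5.761×10⁸ m.
At r₁: circular v_c1 = √(μ/r₁) = 33230 m/s; transfer-perijove v_p = √[μ(2/r₁ − 1/a_t)] = 44590 m/s.
Δv₁ = v_p − v_c1 = 11360 m/s.
At r₂: circular v_c2 = √(μ/r₂) = 11050 m/s; transfer-apojove v_a = √[μ(2/r₂ − 1/a_t)] = 4931 m/s.
Δv₂ = v_c2 − v_a = 6119 m/s.
Total Δv = Δv₁ + Δv₂ = 17480 m/s = 17.48 km/s.

Δv_total ≈ 17.5 km/s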